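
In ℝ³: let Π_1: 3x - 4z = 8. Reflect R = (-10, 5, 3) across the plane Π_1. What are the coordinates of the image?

(2, 5, -13)

λ = (n·R − d)/|n|² = (-42 − 8)/25 = -2.
Reflection = R − 2λn = (-10, 5, 3) − (-4)·(3, 0, -4) = (2, 5, -13).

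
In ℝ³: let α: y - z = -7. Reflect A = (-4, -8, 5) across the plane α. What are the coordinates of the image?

(-4, -2, -1)

λ = (n·A − d)/|n|² = (-13 − (-7))/2 = -3.
Reflection = A − 2λn = (-4, -8, 5) − (-6)·(0, 1, -1) = (-4, -2, -1).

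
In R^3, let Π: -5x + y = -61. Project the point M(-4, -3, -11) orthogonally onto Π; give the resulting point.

Foot = M − λn with λ = (n·M − d)/|n|² = (17 − (-61))/26 = 3.
Foot = (-4, -3, -11) − 3·(-5, 1, 0) = (11, -6, -11).

(11, -6, -11)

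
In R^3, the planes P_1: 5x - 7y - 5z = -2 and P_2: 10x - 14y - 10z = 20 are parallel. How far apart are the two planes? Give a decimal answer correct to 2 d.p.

Rescale P_2 by 1/2: 5x - 7y - 5z = 10. Then distance = |-2 − 10| / √99 ≈ 1.21.

1.21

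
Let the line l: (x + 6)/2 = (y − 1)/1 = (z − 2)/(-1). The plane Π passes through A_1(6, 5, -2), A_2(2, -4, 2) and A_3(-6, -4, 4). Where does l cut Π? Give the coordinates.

(-10, -1, 4)

l has direction (2, 1, -1) through (-6, 1, 2).
A_1A_2 = (-4, -9, 4), A_1A_3 = (-12, -9, 6); a normal to Π is A_1A_2 × A_1A_3 = (-18, -24, -72).
Using A_1: Π has equation -18x - 24y - 72z = -84.
Substitute r = (-6, 1, 2) + t(2, 1, -1) into the plane: -60 + 12t = -84, so t = -2.
Intersection: (-6, 1, 2) + (-2)·(2, 1, -1) = (-10, -1, 4).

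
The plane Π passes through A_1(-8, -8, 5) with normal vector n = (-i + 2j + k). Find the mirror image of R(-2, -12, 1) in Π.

(-8, 0, 7)

Π: n·r = n·A_1 gives -x + 2y + z = -3.
λ = (n·R − d)/|n|² = (-21 − (-3))/6 = -3.
Reflection = R − 2λn = (-2, -12, 1) − (-6)·(-1, 2, 1) = (-8, 0, 7).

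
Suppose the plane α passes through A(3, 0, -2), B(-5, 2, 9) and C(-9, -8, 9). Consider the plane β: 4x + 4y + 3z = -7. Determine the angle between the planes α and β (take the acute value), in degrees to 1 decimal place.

AB = (-8, 2, 11), AC = (-12, -8, 11); a normal to α is AB × AC = (110, -44, 88).
Using A: α has equation 110x - 44y + 88z = 154.
cos θ = |n₁·n₂| / (|n₁||n₂|) = |528| / (√21780 · √41).
θ = arccos(0.55874) ≈ 56.0°.

56.0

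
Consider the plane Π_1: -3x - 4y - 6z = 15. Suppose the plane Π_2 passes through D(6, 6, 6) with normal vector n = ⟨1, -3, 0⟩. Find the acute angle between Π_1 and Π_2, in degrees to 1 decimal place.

68.6

Π_2: n·r = n·D gives x - 3y = -12.
cos θ = |n₁·n₂| / (|n₁||n₂|) = |9| / (√61 · √10).
θ = arccos(0.36440) ≈ 68.6°.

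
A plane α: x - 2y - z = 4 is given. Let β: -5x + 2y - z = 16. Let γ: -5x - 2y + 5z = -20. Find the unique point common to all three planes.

(-2, 0, -6)

Solving the 3×3 linear system x - 2y - z = 4, -5x + 2y - z = 16, -5x - 2y + 5z = -20 (e.g. by elimination or Cramer's rule, determinant = -72) gives (-2, 0, -6).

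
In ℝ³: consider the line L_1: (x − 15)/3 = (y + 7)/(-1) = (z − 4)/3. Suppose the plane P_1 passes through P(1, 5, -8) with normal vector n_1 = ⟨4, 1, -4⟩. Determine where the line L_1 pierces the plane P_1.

L_1 has direction (3, -1, 3) through (15, -7, 4).
P_1: n_1·r = n_1·P gives 4x + y - 4z = 41.
Substitute r = (15, -7, 4) + t(3, -1, 3) into the plane: 37 + (-1)t = 41, so t = -4.
Intersection: (15, -7, 4) + (-4)·(3, -1, 3) = (3, -3, -8).

(3, -3, -8)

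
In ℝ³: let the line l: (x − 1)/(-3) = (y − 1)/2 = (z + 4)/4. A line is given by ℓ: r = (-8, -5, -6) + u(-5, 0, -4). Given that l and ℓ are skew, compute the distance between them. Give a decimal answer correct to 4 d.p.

l has direction (-3, 2, 4) through (1, 1, -4).
Common perpendicular direction n = (-3, 2, 4) × (-5, 0, -4) = (-8, -32, 10).
With w = (-8, -5, -6) − (1, 1, -4) = (-9, -6, -2), w · n = 244.
Distance = |w · n| / |n| = |244| / √1188 ≈ 7.0792.

7.0792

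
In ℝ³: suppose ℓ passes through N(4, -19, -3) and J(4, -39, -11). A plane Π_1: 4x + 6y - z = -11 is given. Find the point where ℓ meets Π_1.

A direction vector for ℓ is J − N = (0, -20, -8).
Substitute r = (4, -19, -3) + t(0, -20, -8) into the plane: -95 + (-112)t = -11, so t = -3/4.
Intersection: (4, -19, -3) + (-3/4)·(0, -20, -8) = (4, -4, 3).

(4, -4, 3)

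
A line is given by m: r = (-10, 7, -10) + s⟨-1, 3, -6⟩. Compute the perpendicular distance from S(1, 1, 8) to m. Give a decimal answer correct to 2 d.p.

8.54

Taking (-10, 7, -10) on m with direction v = (-1, 3, -6): w = S − (-10, 7, -10) = (11, -6, 18), and w × v = (-18, 48, 27).
Distance = |w × v| / |v| = √3357 / √46 ≈ 8.54.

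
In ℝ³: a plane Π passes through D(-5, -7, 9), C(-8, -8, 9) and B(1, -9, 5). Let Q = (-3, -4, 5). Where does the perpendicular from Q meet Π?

(-2, -7, 8)

DC = (-3, -1, 0), DB = (6, -2, -4); a normal to Π is DC × DB = (4, -12, 12).
Using D: Π has equation 4x - 12y + 12z = 172.
Foot = Q − λn with λ = (n·Q − d)/|n|² = (96 − 172)/304 = -1/4.
Foot = (-3, -4, 5) − (-1/4)·(4, -12, 12) = (-2, -7, 8).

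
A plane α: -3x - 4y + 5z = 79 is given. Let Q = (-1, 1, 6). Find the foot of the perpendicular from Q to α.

(-4, -3, 11)

Foot = Q − λn with λ = (n·Q − d)/|n|² = (29 − 79)/50 = -1.
Foot = (-1, 1, 6) − (-1)·(-3, -4, 5) = (-4, -3, 11).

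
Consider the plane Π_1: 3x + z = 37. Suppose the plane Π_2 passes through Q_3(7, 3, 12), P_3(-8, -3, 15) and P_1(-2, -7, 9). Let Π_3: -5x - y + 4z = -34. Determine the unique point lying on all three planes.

Q_3P_3 = (-15, -6, 3), Q_3P_1 = (-9, -10, -3); a normal to Π_2 is Q_3P_3 × Q_3P_1 = (48, -72, 96).
Using Q_3: Π_2 has equation 48x - 72y + 96z = 1272.
Solving the 3×3 linear system 3x + z = 37, 48x - 72y + 96z = 1272, -5x - y + 4z = -34 (e.g. by elimination or Cramer's rule, determinant = -984) gives (11, -5, 4).

(11, -5, 4)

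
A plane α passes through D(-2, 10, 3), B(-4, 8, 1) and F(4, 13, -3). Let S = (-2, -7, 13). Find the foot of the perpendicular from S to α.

(-11, 5, 10)

DB = (-2, -2, -2), DF = (6, 3, -6); a normal to α is DB × DF = (18, -24, 6).
Using D: α has equation 18x - 24y + 6z = -258.
Foot = S − λn with λ = (n·S − d)/|n|² = (210 − (-258))/936 = 1/2.
Foot = (-2, -7, 13) − (1/2)·(18, -24, 6) = (-11, 5, 10).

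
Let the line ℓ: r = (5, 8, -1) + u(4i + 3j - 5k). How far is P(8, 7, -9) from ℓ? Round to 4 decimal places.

Taking (5, 8, -1) on ℓ with direction v = (4, 3, -5): w = P − (5, 8, -1) = (3, -1, -8), and w × v = (29, -17, 13).
Distance = |w × v| / |v| = √1299 / √50 ≈ 5.0971.

5.0971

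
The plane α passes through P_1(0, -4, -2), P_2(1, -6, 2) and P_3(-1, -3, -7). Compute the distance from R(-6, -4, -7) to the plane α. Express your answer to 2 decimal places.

P_1P_2 = (1, -2, 4), P_1P_3 = (-1, 1, -5); a normal to α is P_1P_2 × P_1P_3 = (6, 1, -1).
Using P_1: α has equation 6x + y - z = -2.
n·R − d = (6)·(-6) + (1)·(-4) + (-1)·(-7) − (-2) = -31; |n| = √38.
Distance = |-31| / √38 = 31/√38 ≈ 5.03.

5.03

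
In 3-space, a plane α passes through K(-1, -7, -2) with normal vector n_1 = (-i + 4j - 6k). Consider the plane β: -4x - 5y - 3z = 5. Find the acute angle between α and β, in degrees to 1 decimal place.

α: n_1·r = n_1·K gives -x + 4y - 6z = -15.
cos θ = |n₁·n₂| / (|n₁||n₂|) = |2| / (√53 · √50).
θ = arccos(0.03885) ≈ 87.8°.

87.8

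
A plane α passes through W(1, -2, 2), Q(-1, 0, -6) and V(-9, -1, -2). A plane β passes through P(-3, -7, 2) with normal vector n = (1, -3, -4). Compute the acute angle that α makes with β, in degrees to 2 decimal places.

40.44

WQ = (-2, 2, -8), WV = (-10, 1, -4); a normal to α is WQ × WV = (0, 72, 18).
Using W: α has equation 72y + 18z = -108.
β: n·r = n·P gives x - 3y - 4z = 10.
cos θ = |n₁·n₂| / (|n₁||n₂|) = |-288| / (√5508 · √26).
θ = arccos(0.76104) ≈ 40.44°.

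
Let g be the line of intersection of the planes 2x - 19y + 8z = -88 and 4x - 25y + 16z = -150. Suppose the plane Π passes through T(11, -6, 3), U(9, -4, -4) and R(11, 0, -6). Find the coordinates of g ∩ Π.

Direction of g: (2, -19, 8) × (4, -25, 16) = (-104, 0, 26).
A point on g: solving the two plane equations with x = 3 gives (3, 2, -7).
TU = (-2, 2, -7), TR = (0, 6, -9); a normal to Π is TU × TR = (24, -18, -12).
Using T: Π has equation 24x - 18y - 12z = 336.
Substitute r = (3, 2, -7) + t(-104, 0, 26) into the plane: 120 + (-2808)t = 336, so t = -1/13.
Intersection: (3, 2, -7) + (-1/13)·(-104, 0, 26) = (11, 2, -9).

(11, 2, -9)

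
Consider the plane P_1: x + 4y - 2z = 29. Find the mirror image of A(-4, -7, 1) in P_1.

λ = (n·A − d)/|n|² = (-34 − 29)/21 = -3.
Reflection = A − 2λn = (-4, -7, 1) − (-6)·(1, 4, -2) = (2, 17, -11).

(2, 17, -11)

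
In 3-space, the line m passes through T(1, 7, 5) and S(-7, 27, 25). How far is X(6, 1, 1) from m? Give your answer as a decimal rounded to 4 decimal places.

3.2146

A direction vector for m is S − T = (-8, 20, 20).
Taking (1, 7, 5) on m with direction v = (-8, 20, 20): w = X − (1, 7, 5) = (5, -6, -4), and w × v = (-40, -68, 52).
Distance = |w × v| / |v| = √8928 / √864 ≈ 3.2146.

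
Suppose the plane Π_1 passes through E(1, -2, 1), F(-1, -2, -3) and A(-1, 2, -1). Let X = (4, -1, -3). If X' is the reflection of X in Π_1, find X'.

(-4, -3, 1)

EF = (-2, 0, -4), EA = (-2, 4, -2); a normal to Π_1 is EF × EA = (16, 4, -8).
Using E: Π_1 has equation 16x + 4y - 8z = 0.
λ = (n·X − d)/|n|² = (84 − 0)/336 = 1/4.
Reflection = X − 2λn = (4, -1, -3) − (1/2)·(16, 4, -8) = (-4, -3, 1).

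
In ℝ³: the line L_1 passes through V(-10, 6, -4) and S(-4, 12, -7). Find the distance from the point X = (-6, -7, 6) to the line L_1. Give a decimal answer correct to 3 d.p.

14.067

A direction vector for L_1 is S − V = (6, 6, -3).
Taking (-10, 6, -4) on L_1 with direction v = (6, 6, -3): w = X − (-10, 6, -4) = (4, -13, 10), and w × v = (-21, 72, 102).
Distance = |w × v| / |v| = √16029 / √81 ≈ 14.067.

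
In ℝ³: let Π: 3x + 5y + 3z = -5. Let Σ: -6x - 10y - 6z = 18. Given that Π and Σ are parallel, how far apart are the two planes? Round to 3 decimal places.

Rescale Σ by 1/(-2): 3x + 5y + 3z = -9. Then distance = |-5 − (-9)| / √43 ≈ 0.610.

0.610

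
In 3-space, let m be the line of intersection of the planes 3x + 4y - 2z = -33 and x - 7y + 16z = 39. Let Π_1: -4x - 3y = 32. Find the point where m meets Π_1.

Direction of m: (3, 4, -2) × (1, -7, 16) = (50, -50, -25).
A point on m: solving the two plane equations with x = -1 gives (-1, -8, -1).
Substitute r = (-1, -8, -1) + t(50, -50, -25) into the plane: 28 + (-50)t = 32, so t = -2/25.
Intersection: (-1, -8, -1) + (-2/25)·(50, -50, -25) = (-5, -4, 1).

(-5, -4, 1)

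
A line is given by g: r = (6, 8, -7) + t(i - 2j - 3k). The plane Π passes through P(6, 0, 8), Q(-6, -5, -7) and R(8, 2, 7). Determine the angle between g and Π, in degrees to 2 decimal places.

49.68

PQ = (-12, -5, -15), PR = (2, 2, -1); a normal to Π is PQ × PR = (35, -42, -14).
Using P: Π has equation 35x - 42y - 14z = 98.
sin θ = |n·v| / (|n||v|) = |161| / (√3185 · √14) = 0.76244.
θ ≈ 49.68°.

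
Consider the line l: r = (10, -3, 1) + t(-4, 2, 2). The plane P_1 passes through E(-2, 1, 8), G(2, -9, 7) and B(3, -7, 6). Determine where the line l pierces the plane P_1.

EG = (4, -10, -1), EB = (5, -8, -2); a normal to P_1 is EG × EB = (12, 3, 18).
Using E: P_1 has equation 12x + 3y + 18z = 123.
Substitute r = (10, -3, 1) + t(-4, 2, 2) into the plane: 129 + (-6)t = 123, so t = 1.
Intersection: (10, -3, 1) + 1·(-4, 2, 2) = (6, -1, 3).

(6, -1, 3)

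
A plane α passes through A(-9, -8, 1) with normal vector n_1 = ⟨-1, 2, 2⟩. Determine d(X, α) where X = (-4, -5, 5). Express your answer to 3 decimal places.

α: n_1·r = n_1·A gives -x + 2y + 2z = -5.
n·X − d = (-1)·(-4) + (2)·(-5) + (2)·(5) − (-5) = 9; |n| = √9.
Distance = |9| / √9 = 9/√9 ≈ 3.000.

3.000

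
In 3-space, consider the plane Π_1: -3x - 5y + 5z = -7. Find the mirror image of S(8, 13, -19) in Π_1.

(-10, -17, 11)

λ = (n·S − d)/|n|² = (-184 − (-7))/59 = -3.
Reflection = S − 2λn = (8, 13, -19) − (-6)·(-3, -5, 5) = (-10, -17, 11).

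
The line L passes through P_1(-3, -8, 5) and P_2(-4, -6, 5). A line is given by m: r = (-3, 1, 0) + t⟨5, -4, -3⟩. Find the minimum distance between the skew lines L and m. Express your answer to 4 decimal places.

A direction vector for L is P_2 − P_1 = (-1, 2, 0).
Common perpendicular direction n = (-1, 2, 0) × (5, -4, -3) = (-6, -3, -6).
With w = (-3, 1, 0) − (-3, -8, 5) = (0, 9, -5), w · n = 3.
Distance = |w · n| / |n| = |3| / √81 ≈ 0.3333.

0.3333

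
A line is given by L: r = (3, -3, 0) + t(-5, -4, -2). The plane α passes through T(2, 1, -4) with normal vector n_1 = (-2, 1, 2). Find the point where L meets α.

α: n_1·r = n_1·T gives -2x + y + 2z = -11.
Substitute r = (3, -3, 0) + t(-5, -4, -2) into the plane: -9 + 2t = -11, so t = -1.
Intersection: (3, -3, 0) + (-1)·(-5, -4, -2) = (8, 1, 2).

(8, 1, 2)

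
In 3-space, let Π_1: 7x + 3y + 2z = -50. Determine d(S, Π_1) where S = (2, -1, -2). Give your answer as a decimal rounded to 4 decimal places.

7.2390

n·S − d = (7)·(2) + (3)·(-1) + (2)·(-2) − (-50) = 57; |n| = √62.
Distance = |57| / √62 = 57/√62 ≈ 7.2390.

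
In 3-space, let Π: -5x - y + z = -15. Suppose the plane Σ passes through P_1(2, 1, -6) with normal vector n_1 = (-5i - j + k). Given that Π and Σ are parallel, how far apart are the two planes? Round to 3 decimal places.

0.385

Σ: n_1·r = n_1·P_1 gives -5x - y + z = -17.
Same normal n = (-5, -1, 1) with |n| = √27; distance = |-15 − (-17)| / |n| = 2/√27 ≈ 0.385.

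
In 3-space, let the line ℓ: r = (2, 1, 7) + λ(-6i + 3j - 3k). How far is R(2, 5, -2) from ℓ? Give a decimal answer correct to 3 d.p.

Taking (2, 1, 7) on ℓ with direction v = (-6, 3, -3): w = R − (2, 1, 7) = (0, 4, -9), and w × v = (15, 54, 24).
Distance = |w × v| / |v| = √3717 / √54 ≈ 8.297.

8.297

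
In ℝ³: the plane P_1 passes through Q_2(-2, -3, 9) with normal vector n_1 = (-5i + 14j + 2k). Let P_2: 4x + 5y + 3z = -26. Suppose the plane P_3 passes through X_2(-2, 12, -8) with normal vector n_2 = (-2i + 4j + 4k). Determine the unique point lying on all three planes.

P_1: n_1·r = n_1·Q_2 gives -5x + 14y + 2z = -14.
P_3: n_2·r = n_2·X_2 gives -2x + 4y + 4z = 20.
Solving the 3×3 linear system -5x + 14y + 2z = -14, 4x + 5y + 3z = -26, -2x + 4y + 4z = 20 (e.g. by elimination or Cramer's rule, determinant = -296) gives (-6, -4, 6).

(-6, -4, 6)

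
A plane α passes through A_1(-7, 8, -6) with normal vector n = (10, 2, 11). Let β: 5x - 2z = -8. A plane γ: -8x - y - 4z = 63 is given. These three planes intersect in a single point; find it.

(-4, -7, -6)

α: n·r = n·A_1 gives 10x + 2y + 11z = -120.
Solving the 3×3 linear system 10x + 2y + 11z = -120, 5x - 2z = -8, -8x - y - 4z = 63 (e.g. by elimination or Cramer's rule, determinant = -3) gives (-4, -7, -6).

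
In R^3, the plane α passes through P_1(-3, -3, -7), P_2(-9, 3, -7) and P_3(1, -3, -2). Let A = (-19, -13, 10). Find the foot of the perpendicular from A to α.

P_1P_2 = (-6, 6, 0), P_1P_3 = (4, 0, 5); a normal to α is P_1P_2 × P_1P_3 = (30, 30, -24).
Using P_1: α has equation 30x + 30y - 24z = -12.
Foot = A − λn with λ = (n·A − d)/|n|² = (-1200 − (-12))/2376 = -1/2.
Foot = (-19, -13, 10) − (-1/2)·(30, 30, -24) = (-4, 2, -2).

(-4, 2, -2)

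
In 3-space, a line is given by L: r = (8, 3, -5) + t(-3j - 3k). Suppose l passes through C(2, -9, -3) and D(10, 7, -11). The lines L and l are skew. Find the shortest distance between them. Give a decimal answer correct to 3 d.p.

1.206

A direction vector for l is D − C = (8, 16, -8).
Common perpendicular direction n = (0, -3, -3) × (8, 16, -8) = (72, -24, 24).
With w = (2, -9, -3) − (8, 3, -5) = (-6, -12, 2), w · n = -96.
Distance = |w · n| / |n| = |-96| / √6336 ≈ 1.206.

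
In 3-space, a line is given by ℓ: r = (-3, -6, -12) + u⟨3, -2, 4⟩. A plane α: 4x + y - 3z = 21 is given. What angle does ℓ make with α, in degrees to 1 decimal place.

sin θ = |n·v| / (|n||v|) = |-2| / (√26 · √29) = 0.07284.
θ ≈ 4.2°.

4.2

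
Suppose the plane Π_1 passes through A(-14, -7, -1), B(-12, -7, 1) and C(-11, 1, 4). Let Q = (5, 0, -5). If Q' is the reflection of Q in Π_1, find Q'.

AB = (2, 0, 2), AC = (3, 8, 5); a normal to Π_1 is AB × AC = (-16, -4, 16).
Using A: Π_1 has equation -16x - 4y + 16z = 236.
λ = (n·Q − d)/|n|² = (-160 − 236)/528 = -3/4.
Reflection = Q − 2λn = (5, 0, -5) − (-3/2)·(-16, -4, 16) = (-19, -6, 19).

(-19, -6, 19)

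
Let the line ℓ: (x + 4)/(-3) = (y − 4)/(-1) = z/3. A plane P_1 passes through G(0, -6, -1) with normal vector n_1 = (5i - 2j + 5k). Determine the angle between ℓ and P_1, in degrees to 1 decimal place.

ℓ has direction (-3, -1, 3) through (-4, 4, 0).
P_1: n_1·r = n_1·G gives 5x - 2y + 5z = 7.
sin θ = |n·v| / (|n||v|) = |2| / (√54 · √19) = 0.06244.
θ ≈ 3.6°.

3.6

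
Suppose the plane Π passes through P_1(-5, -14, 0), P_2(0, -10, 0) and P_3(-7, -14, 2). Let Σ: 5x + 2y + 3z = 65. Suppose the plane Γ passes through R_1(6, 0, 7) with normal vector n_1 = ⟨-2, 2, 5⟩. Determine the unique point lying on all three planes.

(8, 2, 7)

P_1P_2 = (5, 4, 0), P_1P_3 = (-2, 0, 2); a normal to Π is P_1P_2 × P_1P_3 = (8, -10, 8).
Using P_1: Π has equation 8x - 10y + 8z = 100.
Γ: n_1·r = n_1·R_1 gives -2x + 2y + 5z = 23.
Solving the 3×3 linear system 8x - 10y + 8z = 100, 5x + 2y + 3z = 65, -2x + 2y + 5z = 23 (e.g. by elimination or Cramer's rule, determinant = 454) gives (8, 2, 7).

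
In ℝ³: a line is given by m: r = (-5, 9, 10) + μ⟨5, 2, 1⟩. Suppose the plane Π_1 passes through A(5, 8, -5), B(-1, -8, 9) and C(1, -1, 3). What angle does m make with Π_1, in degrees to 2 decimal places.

AB = (-6, -16, 14), AC = (-4, -9, 8); a normal to Π_1 is AB × AC = (-2, -8, -10).
Using A: Π_1 has equation -2x - 8y - 10z = -24.
sin θ = |n·v| / (|n||v|) = |-36| / (√168 · √30) = 0.50709.
θ ≈ 30.47°.

30.47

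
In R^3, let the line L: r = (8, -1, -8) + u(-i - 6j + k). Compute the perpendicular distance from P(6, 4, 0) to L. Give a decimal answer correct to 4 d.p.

Taking (8, -1, -8) on L with direction v = (-1, -6, 1): w = P − (8, -1, -8) = (-2, 5, 8), and w × v = (53, -6, 17).
Distance = |w × v| / |v| = √3134 / √38 ≈ 9.0815.

9.0815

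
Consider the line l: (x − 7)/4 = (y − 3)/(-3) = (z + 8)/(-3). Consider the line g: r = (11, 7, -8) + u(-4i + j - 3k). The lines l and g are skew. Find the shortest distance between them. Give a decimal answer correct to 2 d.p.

5.14

l has direction (4, -3, -3) through (7, 3, -8).
Common perpendicular direction n = (4, -3, -3) × (-4, 1, -3) = (12, 24, -8).
With w = (11, 7, -8) − (7, 3, -8) = (4, 4, 0), w · n = 144.
Distance = |w · n| / |n| = |144| / √784 ≈ 5.14.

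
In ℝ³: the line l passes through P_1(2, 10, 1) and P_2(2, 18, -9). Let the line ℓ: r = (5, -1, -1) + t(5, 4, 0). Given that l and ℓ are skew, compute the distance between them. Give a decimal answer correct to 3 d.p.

A direction vector for l is P_2 − P_1 = (0, 8, -10).
Common perpendicular direction n = (0, 8, -10) × (5, 4, 0) = (40, -50, -40).
With w = (5, -1, -1) − (2, 10, 1) = (3, -11, -2), w · n = 750.
Distance = |w · n| / |n| = |750| / √5700 ≈ 9.934.

9.934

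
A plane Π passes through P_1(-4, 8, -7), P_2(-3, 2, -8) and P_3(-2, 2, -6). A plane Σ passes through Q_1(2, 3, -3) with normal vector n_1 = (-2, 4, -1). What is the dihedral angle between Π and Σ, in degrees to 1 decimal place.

84.5

P_1P_2 = (1, -6, -1), P_1P_3 = (2, -6, 1); a normal to Π is P_1P_2 × P_1P_3 = (-12, -3, 6).
Using P_1: Π has equation -12x - 3y + 6z = -18.
Σ: n_1·r = n_1·Q_1 gives -2x + 4y - z = 11.
cos θ = |n₁·n₂| / (|n₁||n₂|) = |6| / (√189 · √21).
θ = arccos(0.09524) ≈ 84.5°.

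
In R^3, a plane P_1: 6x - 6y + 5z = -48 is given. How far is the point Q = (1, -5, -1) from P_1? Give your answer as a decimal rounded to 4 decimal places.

8.0212

n·Q − d = (6)·(1) + (-6)·(-5) + (5)·(-1) − (-48) = 79; |n| = √97.
Distance = |79| / √97 = 79/√97 ≈ 8.0212.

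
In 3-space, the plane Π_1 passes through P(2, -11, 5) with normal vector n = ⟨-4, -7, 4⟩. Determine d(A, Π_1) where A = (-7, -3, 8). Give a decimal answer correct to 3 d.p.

0.889

Π_1: n·r = n·P gives -4x - 7y + 4z = 89.
n·A − d = (-4)·(-7) + (-7)·(-3) + (4)·(8) − 89 = -8; |n| = √81.
Distance = |-8| / √81 = 8/√81 ≈ 0.889.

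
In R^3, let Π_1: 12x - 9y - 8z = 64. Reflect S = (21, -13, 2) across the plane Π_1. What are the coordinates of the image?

(-3, 5, 18)

λ = (n·S − d)/|n|² = (353 − 64)/289 = 1.
Reflection = S − 2λn = (21, -13, 2) − 2·(12, -9, -8) = (-3, 5, 18).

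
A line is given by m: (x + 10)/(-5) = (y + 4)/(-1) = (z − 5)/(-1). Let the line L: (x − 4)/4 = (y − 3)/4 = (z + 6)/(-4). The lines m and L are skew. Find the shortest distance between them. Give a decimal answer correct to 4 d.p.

4.0089

m has direction (-5, -1, -1) through (-10, -4, 5).
L has direction (4, 4, -4) through (4, 3, -6).
Common perpendicular direction n = (-5, -1, -1) × (4, 4, -4) = (8, -24, -16).
With w = (4, 3, -6) − (-10, -4, 5) = (14, 7, -11), w · n = 120.
Distance = |w · n| / |n| = |120| / √896 ≈ 4.0089.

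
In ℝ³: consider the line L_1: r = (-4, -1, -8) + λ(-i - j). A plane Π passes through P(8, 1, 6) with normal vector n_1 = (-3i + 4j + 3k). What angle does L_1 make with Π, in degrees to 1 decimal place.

7.0

Π: n_1·r = n_1·P gives -3x + 4y + 3z = -2.
sin θ = |n·v| / (|n||v|) = |-1| / (√34 · √2) = 0.12127.
θ ≈ 7.0°.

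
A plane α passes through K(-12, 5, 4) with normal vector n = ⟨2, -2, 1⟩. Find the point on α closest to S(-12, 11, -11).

(-6, 5, -8)

α: n·r = n·K gives 2x - 2y + z = -30.
Foot = S − λn with λ = (n·S − d)/|n|² = (-57 − (-30))/9 = -3.
Foot = (-12, 11, -11) − (-3)·(2, -2, 1) = (-6, 5, -8).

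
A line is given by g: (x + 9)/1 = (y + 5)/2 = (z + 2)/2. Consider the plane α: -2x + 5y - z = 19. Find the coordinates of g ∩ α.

(-5, 3, 6)

g has direction (1, 2, 2) through (-9, -5, -2).
Substitute r = (-9, -5, -2) + t(1, 2, 2) into the plane: -5 + 6t = 19, so t = 4.
Intersection: (-9, -5, -2) + 4·(1, 2, 2) = (-5, 3, 6).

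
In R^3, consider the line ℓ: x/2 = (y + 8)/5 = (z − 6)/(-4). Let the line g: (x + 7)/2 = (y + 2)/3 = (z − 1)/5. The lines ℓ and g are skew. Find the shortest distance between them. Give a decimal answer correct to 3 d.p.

8.394

ℓ has direction (2, 5, -4) through (0, -8, 6).
g has direction (2, 3, 5) through (-7, -2, 1).
Common perpendicular direction n = (2, 5, -4) × (2, 3, 5) = (37, -18, -4).
With w = (-7, -2, 1) − (0, -8, 6) = (-7, 6, -5), w · n = -347.
Distance = |w · n| / |n| = |-347| / √1709 ≈ 8.394.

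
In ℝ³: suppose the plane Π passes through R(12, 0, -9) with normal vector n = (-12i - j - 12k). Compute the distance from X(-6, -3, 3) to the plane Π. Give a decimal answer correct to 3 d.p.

4.412

Π: n·r = n·R gives -12x - y - 12z = -36.
n·X − d = (-12)·(-6) + (-1)·(-3) + (-12)·(3) − (-36) = 75; |n| = √289.
Distance = |75| / √289 = 75/√289 ≈ 4.412.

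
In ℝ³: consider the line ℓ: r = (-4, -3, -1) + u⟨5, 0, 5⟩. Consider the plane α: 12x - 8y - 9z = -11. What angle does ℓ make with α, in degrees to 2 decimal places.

7.17

sin θ = |n·v| / (|n||v|) = |15| / (√289 · √50) = 0.12478.
θ ≈ 7.17°.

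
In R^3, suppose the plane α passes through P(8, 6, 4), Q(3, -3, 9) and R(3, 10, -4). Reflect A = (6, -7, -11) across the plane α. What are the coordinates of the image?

(-10, 13, 9)

PQ = (-5, -9, 5), PR = (-5, 4, -8); a normal to α is PQ × PR = (52, -65, -65).
Using P: α has equation 52x - 65y - 65z = -234.
λ = (n·A − d)/|n|² = (1482 − (-234))/11154 = 2/13.
Reflection = A − 2λn = (6, -7, -11) − (4/13)·(52, -65, -65) = (-10, 13, 9).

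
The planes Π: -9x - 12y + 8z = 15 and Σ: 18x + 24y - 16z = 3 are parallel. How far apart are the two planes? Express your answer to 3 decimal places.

Rescale Σ by 1/(-2): -9x - 12y + 8z = -3/2. Then distance = |15 − (-3/2)| / √289 ≈ 0.971.

0.971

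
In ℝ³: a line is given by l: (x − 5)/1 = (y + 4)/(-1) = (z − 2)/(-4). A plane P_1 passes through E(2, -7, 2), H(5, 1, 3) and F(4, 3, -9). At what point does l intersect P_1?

(4, -3, 6)

l has direction (1, -1, -4) through (5, -4, 2).
EH = (3, 8, 1), EF = (2, 10, -11); a normal to P_1 is EH × EF = (-98, 35, 14).
Using E: P_1 has equation -98x + 35y + 14z = -413.
Substitute r = (5, -4, 2) + t(1, -1, -4) into the plane: -602 + (-189)t = -413, so t = -1.
Intersection: (5, -4, 2) + (-1)·(1, -1, -4) = (4, -3, 6).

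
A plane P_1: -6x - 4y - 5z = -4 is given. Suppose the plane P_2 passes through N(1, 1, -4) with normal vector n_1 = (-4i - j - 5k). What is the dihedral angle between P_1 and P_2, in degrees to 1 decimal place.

21.3

P_2: n_1·r = n_1·N gives -4x - y - 5z = 15.
cos θ = |n₁·n₂| / (|n₁||n₂|) = |53| / (√77 · √42).
θ = arccos(0.93198) ≈ 21.3°.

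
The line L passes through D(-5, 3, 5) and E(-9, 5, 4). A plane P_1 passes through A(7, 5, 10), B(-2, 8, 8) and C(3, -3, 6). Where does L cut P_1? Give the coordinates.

A direction vector for L is E − D = (-4, 2, -1).
AB = (-9, 3, -2), AC = (-4, -8, -4); a normal to P_1 is AB × AC = (-28, -28, 84).
Using A: P_1 has equation -28x - 28y + 84z = 504.
Substitute r = (-5, 3, 5) + t(-4, 2, -1) into the plane: 476 + (-28)t = 504, so t = -1.
Intersection: (-5, 3, 5) + (-1)·(-4, 2, -1) = (-1, 1, 6).

(-1, 1, 6)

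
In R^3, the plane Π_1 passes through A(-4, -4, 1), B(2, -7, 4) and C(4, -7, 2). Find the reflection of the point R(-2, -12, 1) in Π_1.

AB = (6, -3, 3), AC = (8, -3, 1); a normal to Π_1 is AB × AC = (6, 18, 6).
Using A: Π_1 has equation 6x + 18y + 6z = -90.
λ = (n·R − d)/|n|² = (-222 − (-90))/396 = -1/3.
Reflection = R − 2λn = (-2, -12, 1) − (-2/3)·(6, 18, 6) = (2, 0, 5).

(2, 0, 5)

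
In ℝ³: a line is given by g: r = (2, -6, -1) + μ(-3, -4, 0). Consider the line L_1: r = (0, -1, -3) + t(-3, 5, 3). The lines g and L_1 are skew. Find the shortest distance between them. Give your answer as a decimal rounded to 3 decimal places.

Common perpendicular direction n = (-3, -4, 0) × (-3, 5, 3) = (-12, 9, -27).
With w = (0, -1, -3) − (2, -6, -1) = (-2, 5, -2), w · n = 123.
Distance = |w · n| / |n| = |123| / √954 ≈ 3.982.

3.982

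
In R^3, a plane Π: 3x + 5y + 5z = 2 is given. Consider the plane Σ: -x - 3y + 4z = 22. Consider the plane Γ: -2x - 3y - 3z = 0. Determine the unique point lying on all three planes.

Solving the 3×3 linear system 3x + 5y + 5z = 2, -x - 3y + 4z = 22, -2x - 3y - 3z = 0 (e.g. by elimination or Cramer's rule, determinant = -7) gives (-6, 0, 4).

(-6, 0, 4)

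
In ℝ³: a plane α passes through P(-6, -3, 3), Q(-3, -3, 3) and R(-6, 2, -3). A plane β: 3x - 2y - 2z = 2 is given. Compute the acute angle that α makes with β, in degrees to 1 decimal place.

PQ = (3, 0, 0), PR = (0, 5, -6); a normal to α is PQ × PR = (0, 18, 15).
Using P: α has equation 18y + 15z = -9.
cos θ = |n₁·n₂| / (|n₁||n₂|) = |-66| / (√549 · √17).
θ = arccos(0.68318) ≈ 46.9°.

46.9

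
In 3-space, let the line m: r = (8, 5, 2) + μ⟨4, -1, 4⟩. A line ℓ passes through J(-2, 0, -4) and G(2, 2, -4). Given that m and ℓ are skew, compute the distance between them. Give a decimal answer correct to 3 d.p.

3.343

A direction vector for ℓ is G − J = (4, 2, 0).
Common perpendicular direction n = (4, -1, 4) × (4, 2, 0) = (-8, 16, 12).
With w = (-2, 0, -4) − (8, 5, 2) = (-10, -5, -6), w · n = -72.
Distance = |w · n| / |n| = |-72| / √464 ≈ 3.343.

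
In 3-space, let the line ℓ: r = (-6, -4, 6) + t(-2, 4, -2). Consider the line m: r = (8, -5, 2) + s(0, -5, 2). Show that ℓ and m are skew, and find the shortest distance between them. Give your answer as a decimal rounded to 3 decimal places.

6.573

Common perpendicular direction n = (-2, 4, -2) × (0, -5, 2) = (-2, 4, 10).
With w = (8, -5, 2) − (-6, -4, 6) = (14, -1, -4), w · n = -72.
Since n ≠ 0 the lines are not parallel, and w · n = -72 ≠ 0 so they do not intersect; hence they are skew.
Distance = |w · n| / |n| = |-72| / √120 ≈ 6.573.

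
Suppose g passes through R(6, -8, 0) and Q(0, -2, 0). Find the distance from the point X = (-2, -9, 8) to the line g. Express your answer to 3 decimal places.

10.223

A direction vector for g is Q − R = (-6, 6, 0).
Taking (6, -8, 0) on g with direction v = (-6, 6, 0): w = X − (6, -8, 0) = (-8, -1, 8), and w × v = (-48, -48, -54).
Distance = |w × v| / |v| = √7524 / √72 ≈ 10.223.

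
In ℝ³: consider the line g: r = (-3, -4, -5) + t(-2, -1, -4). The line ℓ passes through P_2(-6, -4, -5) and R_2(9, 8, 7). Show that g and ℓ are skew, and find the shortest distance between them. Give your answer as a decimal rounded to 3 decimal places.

2.089

A direction vector for ℓ is R_2 − P_2 = (15, 12, 12).
Common perpendicular direction n = (-2, -1, -4) × (15, 12, 12) = (36, -36, -9).
With w = (-6, -4, -5) − (-3, -4, -5) = (-3, 0, 0), w · n = -108.
Since n ≠ 0 the lines are not parallel, and w · n = -108 ≠ 0 so they do not intersect; hence they are skew.
Distance = |w · n| / |n| = |-108| / √2673 ≈ 2.089.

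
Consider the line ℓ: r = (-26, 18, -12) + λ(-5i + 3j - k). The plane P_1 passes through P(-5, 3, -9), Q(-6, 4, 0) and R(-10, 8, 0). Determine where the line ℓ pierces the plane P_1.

(-11, 9, -9)

PQ = (-1, 1, 9), PR = (-5, 5, 9); a normal to P_1 is PQ × PR = (-36, -36, 0).
Using P: P_1 has equation -36x - 36y = 72.
Substitute r = (-26, 18, -12) + t(-5, 3, -1) into the plane: 288 + 72t = 72, so t = -3.
Intersection: (-26, 18, -12) + (-3)·(-5, 3, -1) = (-11, 9, -9).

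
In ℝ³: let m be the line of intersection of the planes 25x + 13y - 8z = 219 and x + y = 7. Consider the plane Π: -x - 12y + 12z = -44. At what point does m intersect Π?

(8, -1, -4)

Direction of m: (25, 13, -8) × (1, 1, 0) = (8, -8, 12).
A point on m: solving the two plane equations with x = 6 gives (6, 1, -7).
Substitute r = (6, 1, -7) + t(8, -8, 12) into the plane: -102 + 232t = -44, so t = 1/4.
Intersection: (6, 1, -7) + (1/4)·(8, -8, 12) = (8, -1, -4).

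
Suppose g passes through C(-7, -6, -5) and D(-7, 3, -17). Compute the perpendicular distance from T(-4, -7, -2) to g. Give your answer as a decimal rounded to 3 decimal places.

A direction vector for g is D − C = (0, 9, -12).
Taking (-7, -6, -5) on g with direction v = (0, 9, -12): w = T − (-7, -6, -5) = (3, -1, 3), and w × v = (-15, 36, 27).
Distance = |w × v| / |v| = √2250 / √225 ≈ 3.162.

3.162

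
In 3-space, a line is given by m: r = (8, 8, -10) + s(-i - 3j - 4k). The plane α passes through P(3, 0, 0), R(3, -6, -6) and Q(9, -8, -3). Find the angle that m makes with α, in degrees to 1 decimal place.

PR = (0, -6, -6), PQ = (6, -8, -3); a normal to α is PR × PQ = (-30, -36, 36).
Using P: α has equation -30x - 36y + 36z = -90.
sin θ = |n·v| / (|n||v|) = |-6| / (√3492 · √26) = 0.01991.
θ ≈ 1.1°.

1.1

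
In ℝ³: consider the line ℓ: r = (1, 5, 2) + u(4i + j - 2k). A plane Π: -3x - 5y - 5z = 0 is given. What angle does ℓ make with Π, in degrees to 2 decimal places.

11.47

sin θ = |n·v| / (|n||v|) = |-7| / (√59 · √21) = 0.19887.
θ ≈ 11.47°.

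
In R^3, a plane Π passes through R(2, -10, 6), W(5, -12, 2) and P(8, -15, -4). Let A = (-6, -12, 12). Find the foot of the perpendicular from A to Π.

RW = (3, -2, -4), RP = (6, -5, -10); a normal to Π is RW × RP = (0, 6, -3).
Using R: Π has equation 6y - 3z = -78.
Foot = A − λn with λ = (n·A − d)/|n|² = (-108 − (-78))/45 = -2/3.
Foot = (-6, -12, 12) − (-2/3)·(0, 6, -3) = (-6, -8, 10).

(-6, -8, 10)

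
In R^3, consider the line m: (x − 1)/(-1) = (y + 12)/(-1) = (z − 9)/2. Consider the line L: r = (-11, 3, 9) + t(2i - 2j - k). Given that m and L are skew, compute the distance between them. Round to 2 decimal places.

2.12

m has direction (-1, -1, 2) through (1, -12, 9).
Common perpendicular direction n = (-1, -1, 2) × (2, -2, -1) = (5, 3, 4).
With w = (-11, 3, 9) − (1, -12, 9) = (-12, 15, 0), w · n = -15.
Distance = |w · n| / |n| = |-15| / √50 ≈ 2.12.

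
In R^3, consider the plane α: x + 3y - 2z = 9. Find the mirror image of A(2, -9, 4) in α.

λ = (n·A − d)/|n|² = (-33 − 9)/14 = -3.
Reflection = A − 2λn = (2, -9, 4) − (-6)·(1, 3, -2) = (8, 9, -8).

(8, 9, -8)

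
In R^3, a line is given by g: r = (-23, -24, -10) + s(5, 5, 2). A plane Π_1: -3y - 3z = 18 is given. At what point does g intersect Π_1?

Substitute r = (-23, -24, -10) + t(5, 5, 2) into the plane: 102 + (-21)t = 18, so t = 4.
Intersection: (-23, -24, -10) + 4·(5, 5, 2) = (-3, -4, -2).

(-3, -4, -2)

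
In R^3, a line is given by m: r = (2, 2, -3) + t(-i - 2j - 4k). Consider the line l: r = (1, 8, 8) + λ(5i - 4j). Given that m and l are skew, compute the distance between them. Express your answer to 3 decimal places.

1.713

Common perpendicular direction n = (-1, -2, -4) × (5, -4, 0) = (-16, -20, 14).
With w = (1, 8, 8) − (2, 2, -3) = (-1, 6, 11), w · n = 50.
Distance = |w · n| / |n| = |50| / √852 ≈ 1.713.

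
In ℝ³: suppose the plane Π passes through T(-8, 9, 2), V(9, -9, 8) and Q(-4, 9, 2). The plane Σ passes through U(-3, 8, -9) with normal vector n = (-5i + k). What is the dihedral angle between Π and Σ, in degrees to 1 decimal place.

79.3

TV = (17, -18, 6), TQ = (4, 0, 0); a normal to Π is TV × TQ = (0, 24, 72).
Using T: Π has equation 24y + 72z = 360.
Σ: n·r = n·U gives -5x + z = 6.
cos θ = |n₁·n₂| / (|n₁||n₂|) = |72| / (√5760 · √26).
θ = arccos(0.18605) ≈ 79.3°.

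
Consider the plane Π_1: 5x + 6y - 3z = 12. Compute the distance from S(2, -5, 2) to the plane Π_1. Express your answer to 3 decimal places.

4.542

n·S − d = (5)·(2) + (6)·(-5) + (-3)·(2) − 12 = -38; |n| = √70.
Distance = |-38| / √70 = 38/√70 ≈ 4.542.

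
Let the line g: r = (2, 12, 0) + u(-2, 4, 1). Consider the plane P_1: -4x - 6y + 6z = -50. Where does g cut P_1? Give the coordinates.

(8, 0, -3)

Substitute r = (2, 12, 0) + t(-2, 4, 1) into the plane: -80 + (-10)t = -50, so t = -3.
Intersection: (2, 12, 0) + (-3)·(-2, 4, 1) = (8, 0, -3).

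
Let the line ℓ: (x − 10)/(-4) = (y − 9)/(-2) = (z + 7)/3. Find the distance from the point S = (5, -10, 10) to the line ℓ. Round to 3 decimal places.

ℓ has direction (-4, -2, 3) through (10, 9, -7).
Taking (10, 9, -7) on ℓ with direction v = (-4, -2, 3): w = S − (10, 9, -7) = (-5, -19, 17), and w × v = (-23, -53, -66).
Distance = |w × v| / |v| = √7694 / √29 ≈ 16.288.

16.288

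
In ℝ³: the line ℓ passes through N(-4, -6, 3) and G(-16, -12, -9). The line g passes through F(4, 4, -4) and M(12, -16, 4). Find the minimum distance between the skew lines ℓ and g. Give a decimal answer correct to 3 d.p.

10.607

A direction vector for ℓ is G − N = (-12, -6, -12).
A direction vector for g is M − F = (8, -20, 8).
Common perpendicular direction n = (-12, -6, -12) × (8, -20, 8) = (-288, 0, 288).
With w = (4, 4, -4) − (-4, -6, 3) = (8, 10, -7), w · n = -4320.
Distance = |w · n| / |n| = |-4320| / √165888 ≈ 10.607.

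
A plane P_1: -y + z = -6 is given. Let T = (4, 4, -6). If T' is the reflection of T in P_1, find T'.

λ = (n·T − d)/|n|² = (-10 − (-6))/2 = -2.
Reflection = T − 2λn = (4, 4, -6) − (-4)·(0, -1, 1) = (4, 0, -2).

(4, 0, -2)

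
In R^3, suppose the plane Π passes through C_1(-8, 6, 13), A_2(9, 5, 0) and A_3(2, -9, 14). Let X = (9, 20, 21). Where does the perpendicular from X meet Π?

(-3, 11, 6)

C_1A_2 = (17, -1, -13), C_1A_3 = (10, -15, 1); a normal to Π is C_1A_2 × C_1A_3 = (-196, -147, -245).
Using C_1: Π has equation -196x - 147y - 245z = -2499.
Foot = X − λn with λ = (n·X − d)/|n|² = (-9849 − (-2499))/120050 = -3/49.
Foot = (9, 20, 21) − (-3/49)·(-196, -147, -245) = (-3, 11, 6).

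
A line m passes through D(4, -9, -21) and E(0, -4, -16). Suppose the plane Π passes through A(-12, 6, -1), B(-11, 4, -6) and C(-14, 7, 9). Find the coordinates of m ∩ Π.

(-12, 11, -1)

A direction vector for m is E − D = (-4, 5, 5).
AB = (1, -2, -5), AC = (-2, 1, 10); a normal to Π is AB × AC = (-15, 0, -3).
Using A: Π has equation -15x - 3z = 183.
Substitute r = (4, -9, -21) + t(-4, 5, 5) into the plane: 3 + 45t = 183, so t = 4.
Intersection: (4, -9, -21) + 4·(-4, 5, 5) = (-12, 11, -1).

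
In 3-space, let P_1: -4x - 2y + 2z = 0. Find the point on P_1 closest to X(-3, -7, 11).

Foot = X − λn with λ = (n·X − d)/|n|² = (48 − 0)/24 = 2.
Foot = (-3, -7, 11) − 2·(-4, -2, 2) = (5, -3, 7).

(5, -3, 7)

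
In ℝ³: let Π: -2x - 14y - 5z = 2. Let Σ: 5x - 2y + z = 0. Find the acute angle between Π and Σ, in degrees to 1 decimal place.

80.9

cos θ = |n₁·n₂| / (|n₁||n₂|) = |13| / (√225 · √30).
θ = arccos(0.15823) ≈ 80.9°.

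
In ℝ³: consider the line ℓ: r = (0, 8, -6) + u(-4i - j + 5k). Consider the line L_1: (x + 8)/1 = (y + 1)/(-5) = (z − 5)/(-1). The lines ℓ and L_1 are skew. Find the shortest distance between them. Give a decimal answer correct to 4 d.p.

L_1 has direction (1, -5, -1) through (-8, -1, 5).
Common perpendicular direction n = (-4, -1, 5) × (1, -5, -1) = (26, 1, 21).
With w = (-8, -1, 5) − (0, 8, -6) = (-8, -9, 11), w · n = 14.
Distance = |w · n| / |n| = |14| / √1118 ≈ 0.4187.

0.4187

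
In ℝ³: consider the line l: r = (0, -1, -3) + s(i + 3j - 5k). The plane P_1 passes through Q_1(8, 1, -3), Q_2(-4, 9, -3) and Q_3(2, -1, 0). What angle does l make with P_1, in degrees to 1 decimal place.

27.3

Q_1Q_2 = (-12, 8, 0), Q_1Q_3 = (-6, -2, 3); a normal to P_1 is Q_1Q_2 × Q_1Q_3 = (24, 36, 72).
Using Q_1: P_1 has equation 24x + 36y + 72z = 12.
sin θ = |n·v| / (|n||v|) = |-228| / (√7056 · √35) = 0.45880.
θ ≈ 27.3°.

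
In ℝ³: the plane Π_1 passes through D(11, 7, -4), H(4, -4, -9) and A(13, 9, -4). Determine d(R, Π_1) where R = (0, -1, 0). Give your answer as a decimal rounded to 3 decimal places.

0.123

DH = (-7, -11, -5), DA = (2, 2, 0); a normal to Π_1 is DH × DA = (10, -10, 8).
Using D: Π_1 has equation 10x - 10y + 8z = 8.
n·R − d = (10)·(0) + (-10)·(-1) + (8)·(0) − 8 = 2; |n| = √264.
Distance = |2| / √264 = 2/√264 ≈ 0.123.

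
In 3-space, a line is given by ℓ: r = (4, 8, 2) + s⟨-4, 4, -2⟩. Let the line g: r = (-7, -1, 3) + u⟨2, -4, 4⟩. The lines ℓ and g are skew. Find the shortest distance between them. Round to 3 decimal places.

Common perpendicular direction n = (-4, 4, -2) × (2, -4, 4) = (8, 12, 8).
With w = (-7, -1, 3) − (4, 8, 2) = (-11, -9, 1), w · n = -188.
Distance = |w · n| / |n| = |-188| / √272 ≈ 11.399.

11.399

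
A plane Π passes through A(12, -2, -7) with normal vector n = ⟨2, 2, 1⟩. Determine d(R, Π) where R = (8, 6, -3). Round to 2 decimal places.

4.00

Π: n·r = n·A gives 2x + 2y + z = 13.
n·R − d = (2)·(8) + (2)·(6) + (1)·(-3) − 13 = 12; |n| = √9.
Distance = |12| / √9 = 12/√9 ≈ 4.00.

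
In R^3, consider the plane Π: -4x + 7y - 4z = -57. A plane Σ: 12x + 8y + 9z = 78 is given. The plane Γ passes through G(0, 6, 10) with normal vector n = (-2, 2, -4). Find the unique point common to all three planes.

(7, -3, 2)

Γ: n·r = n·G gives -2x + 2y - 4z = -28.
Solving the 3×3 linear system -4x + 7y - 4z = -57, 12x + 8y + 9z = 78, -2x + 2y - 4z = -28 (e.g. by elimination or Cramer's rule, determinant = 250) gives (7, -3, 2).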